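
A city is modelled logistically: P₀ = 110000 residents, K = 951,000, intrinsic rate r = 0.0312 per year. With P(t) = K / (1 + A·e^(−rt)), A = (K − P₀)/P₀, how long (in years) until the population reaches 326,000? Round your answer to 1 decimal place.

A = (951000 − 110000)/110000 = 7.64545
326000 = 951000/(1 + 7.64545·e^(−0.0312t)) → 1 + 7.64545·e^(−0.0312t) = 2.91718
e^(−0.0312t) = 0.25076 → t = ln(3.98787)/0.0312 = 1.38326/0.0312

t ≈ 44.3 years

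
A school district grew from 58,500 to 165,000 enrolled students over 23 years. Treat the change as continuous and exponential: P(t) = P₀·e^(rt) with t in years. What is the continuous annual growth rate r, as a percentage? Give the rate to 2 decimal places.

r ≈ 4.51% per year

165000 = 58500 · e^(r·23)
e^(23r) = 165000/58500 = 2.82051
r = ln(2.82051) / 23 = 1.03692 / 23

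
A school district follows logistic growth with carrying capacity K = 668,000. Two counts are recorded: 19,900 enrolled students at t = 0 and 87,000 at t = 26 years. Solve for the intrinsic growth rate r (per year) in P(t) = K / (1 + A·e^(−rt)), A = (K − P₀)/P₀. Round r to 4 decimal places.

r ≈ 0.0609 per year

A = (668000 − 19900)/19900 = 32.56784
87000 = 668000/(1 + 32.56784·e^(−r·26)) → e^(−26r) = (7.67816 − 1)/32.56784 = 0.205054
r = −ln(0.205054)/26 = 1.58448/26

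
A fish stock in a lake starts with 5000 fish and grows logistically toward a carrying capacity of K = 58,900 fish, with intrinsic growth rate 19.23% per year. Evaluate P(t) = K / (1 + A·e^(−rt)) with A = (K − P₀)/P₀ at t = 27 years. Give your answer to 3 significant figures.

≈ 55,600 fish

A = (58900 − 5000)/5000 = 10.78
P(27) = 58900 / (1 + 10.78·e^(−0.1923·27)) = 58900 / (1 + 10.78·0.00556)
= 58900 / 1.05994 ≈ 55569.17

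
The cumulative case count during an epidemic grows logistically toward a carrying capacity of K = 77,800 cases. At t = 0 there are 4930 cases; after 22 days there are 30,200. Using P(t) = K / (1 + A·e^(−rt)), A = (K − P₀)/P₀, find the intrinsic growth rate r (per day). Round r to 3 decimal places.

A = (77800 − 4930)/4930 = 14.78093
30200 = 77800/(1 + 14.78093·e^(−r·22)) → e^(−22r) = (2.57616 − 1)/14.78093 = 0.106635
r = −ln(0.106635)/22 = 2.23835/22

r ≈ 0.102 per day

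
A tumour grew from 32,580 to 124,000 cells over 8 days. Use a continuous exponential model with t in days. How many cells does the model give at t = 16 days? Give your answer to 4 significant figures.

≈ 471,900 cells

r = ln(124000/32580) / 8 ≈ 0.167073 per day
P(16) = 32580 · e^(0.167073·16) = 32580 · 14.48576 ≈ 471945.98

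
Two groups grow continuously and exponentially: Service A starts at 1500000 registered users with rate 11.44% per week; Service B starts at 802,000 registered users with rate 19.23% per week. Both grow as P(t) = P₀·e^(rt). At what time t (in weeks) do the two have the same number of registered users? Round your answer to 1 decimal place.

t ≈ 8.0 weeks

1500000·e^(0.1144t) = 802000·e^(0.1923t)
1500000/802000 = e^((0.1923 − 0.1144)t) → ln(1.87032) = 0.0779·t
t = 0.62611 / 0.0779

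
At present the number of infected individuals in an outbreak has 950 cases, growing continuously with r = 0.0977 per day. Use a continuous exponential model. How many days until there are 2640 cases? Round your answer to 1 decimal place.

2640 = 950 · e^(0.0977·t)
t = ln(2640/950) / 0.0977 = ln(2.77895) / 0.0977 = 1.02207 / 0.0977

t ≈ 10.5 days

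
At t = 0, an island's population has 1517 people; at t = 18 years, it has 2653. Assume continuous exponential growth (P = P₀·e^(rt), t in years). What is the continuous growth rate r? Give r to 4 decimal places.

2653 = 1517 · e^(r·18)
e^(18r) = 2653/1517 = 1.74885
r = ln(1.74885) / 18 = 0.55896 / 18

r ≈ 0.0311 per year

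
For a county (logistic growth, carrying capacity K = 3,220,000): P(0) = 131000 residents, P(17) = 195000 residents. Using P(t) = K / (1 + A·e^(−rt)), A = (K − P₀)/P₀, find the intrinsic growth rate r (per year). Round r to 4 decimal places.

r ≈ 0.0246 per year

A = (3220000 − 131000)/131000 = 23.58015
195000 = 3220000/(1 + 23.58015·e^(−r·17)) → e^(−17r) = (16.51282 − 1)/23.58015 = 0.657876
r = −ln(0.657876)/17 = 0.41874/17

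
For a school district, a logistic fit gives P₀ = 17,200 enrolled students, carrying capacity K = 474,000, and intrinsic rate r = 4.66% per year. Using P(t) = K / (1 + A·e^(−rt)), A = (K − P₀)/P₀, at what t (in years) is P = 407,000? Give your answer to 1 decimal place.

t ≈ 109.1 years

A = (474000 − 17200)/17200 = 26.55814
407000 = 474000/(1 + 26.55814·e^(−0.0466t)) → 1 + 26.55814·e^(−0.0466t) = 1.16462
e^(−0.0466t) = 0.006198 → t = ln(161.33079)/0.0466 = 5.08346/0.0466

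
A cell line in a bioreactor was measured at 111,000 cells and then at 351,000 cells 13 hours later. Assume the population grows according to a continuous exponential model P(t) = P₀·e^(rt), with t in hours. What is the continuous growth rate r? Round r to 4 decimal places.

351000 = 111000 · e^(r·13)
e^(13r) = 351000/111000 = 3.16216
r = ln(3.16216) / 13 = 1.15126 / 13

r ≈ 0.0886 per hour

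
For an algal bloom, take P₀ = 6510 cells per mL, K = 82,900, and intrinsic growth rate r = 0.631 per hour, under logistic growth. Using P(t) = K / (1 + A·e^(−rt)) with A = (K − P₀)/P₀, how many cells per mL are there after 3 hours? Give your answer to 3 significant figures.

A = (82900 − 6510)/6510 = 11.73425
P(3) = 82900 / (1 + 11.73425·e^(−0.631·3)) = 82900 / (1 + 11.73425·0.150619)
= 82900 / 2.7674 ≈ 29955.86

≈ 30,000 cells per mL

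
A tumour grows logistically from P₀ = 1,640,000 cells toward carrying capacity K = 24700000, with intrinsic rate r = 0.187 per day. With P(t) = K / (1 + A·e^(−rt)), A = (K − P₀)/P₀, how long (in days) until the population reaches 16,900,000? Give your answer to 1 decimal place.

A = (24700000 − 1640000)/1640000 = 14.06098
16900000 = 24700000/(1 + 14.06098·e^(−0.187t)) → 1 + 14.06098·e^(−0.187t) = 1.46154
e^(−0.187t) = 0.032824 → t = ln(30.46545)/0.187 = 3.41659/0.187

t ≈ 18.3 days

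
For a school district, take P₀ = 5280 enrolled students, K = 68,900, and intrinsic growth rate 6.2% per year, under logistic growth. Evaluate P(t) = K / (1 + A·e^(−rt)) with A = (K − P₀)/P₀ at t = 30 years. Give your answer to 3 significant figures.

A = (68900 − 5280)/5280 = 12.04924
P(30) = 68900 / (1 + 12.04924·e^(−0.062·30)) = 68900 / (1 + 12.04924·0.155673)
= 68900 / 2.87574 ≈ 23959.07

≈ 24,000 enrolled students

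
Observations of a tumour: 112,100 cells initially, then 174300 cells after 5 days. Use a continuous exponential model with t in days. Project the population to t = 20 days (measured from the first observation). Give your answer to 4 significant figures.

r = ln(174300/112100) / 5 ≈ 0.088277 per day
P(20) = 112100 · e^(0.088277·20) = 112100 · 5.84477 ≈ 655198.22

≈ 655,200 cells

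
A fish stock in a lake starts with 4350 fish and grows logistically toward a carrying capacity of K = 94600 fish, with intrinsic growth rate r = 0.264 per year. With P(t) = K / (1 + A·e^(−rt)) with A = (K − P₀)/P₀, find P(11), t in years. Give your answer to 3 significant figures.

≈ 44,300 fish

A = (94600 − 4350)/4350 = 20.74713
P(11) = 94600 / (1 + 20.74713·e^(−0.264·11)) = 94600 / (1 + 20.74713·0.054804)
= 94600 / 2.13702 ≈ 44267.32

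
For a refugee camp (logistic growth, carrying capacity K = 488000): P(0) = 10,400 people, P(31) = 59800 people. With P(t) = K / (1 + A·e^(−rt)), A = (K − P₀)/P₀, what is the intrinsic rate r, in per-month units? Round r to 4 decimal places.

r ≈ 0.0599 per month

A = (488000 − 10400)/10400 = 45.92308
59800 = 488000/(1 + 45.92308·e^(−r·31)) → e^(−31r) = (8.16054 − 1)/45.92308 = 0.155925
r = −ln(0.155925)/31 = 1.85838/31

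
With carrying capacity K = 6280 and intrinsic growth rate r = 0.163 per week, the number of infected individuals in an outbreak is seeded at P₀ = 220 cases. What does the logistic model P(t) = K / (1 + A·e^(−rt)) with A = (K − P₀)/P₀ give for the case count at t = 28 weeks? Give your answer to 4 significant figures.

≈ 4,879 cases

A = (6280 − 220)/220 = 27.54545
P(28) = 6280 / (1 + 27.54545·e^(−0.163·28)) = 6280 / (1 + 27.54545·0.01042)
= 6280 / 1.28703 ≈ 4879.44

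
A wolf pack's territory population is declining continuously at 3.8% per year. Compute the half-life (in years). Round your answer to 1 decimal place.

half-life = ln(2) / |r| = 0.69315 / 0.038

half-life ≈ 18.2 years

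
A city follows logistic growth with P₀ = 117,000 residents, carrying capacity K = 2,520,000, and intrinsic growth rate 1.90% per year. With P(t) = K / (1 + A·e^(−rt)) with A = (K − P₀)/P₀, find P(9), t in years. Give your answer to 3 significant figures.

≈ 138,000 residents

A = (2520000 − 117000)/117000 = 20.53846
P(9) = 2520000 / (1 + 20.53846·e^(−0.019·9)) = 2520000 / (1 + 20.53846·0.842822)
= 2520000 / 18.31026 ≈ 137627.77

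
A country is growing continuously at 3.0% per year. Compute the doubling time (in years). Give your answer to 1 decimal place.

doubling time ≈ 23.1 years

doubling time = ln(2) / |r| = 0.69315 / 0.03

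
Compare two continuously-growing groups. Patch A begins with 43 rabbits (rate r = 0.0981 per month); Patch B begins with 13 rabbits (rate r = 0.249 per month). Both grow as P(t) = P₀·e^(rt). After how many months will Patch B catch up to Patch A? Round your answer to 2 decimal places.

43·e^(0.0981t) = 13·e^(0.249t)
43/13 = e^((0.249 − 0.0981)t) → ln(3.30769) = 0.1509·t
t = 1.19625 / 0.1509

t ≈ 7.93 months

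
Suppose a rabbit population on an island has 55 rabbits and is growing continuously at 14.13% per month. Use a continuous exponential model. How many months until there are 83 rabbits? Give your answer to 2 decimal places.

t ≈ 2.91 months

83 = 55 · e^(0.1413·t)
t = ln(83/55) / 0.1413 = ln(1.50909) / 0.1413 = 0.41151 / 0.1413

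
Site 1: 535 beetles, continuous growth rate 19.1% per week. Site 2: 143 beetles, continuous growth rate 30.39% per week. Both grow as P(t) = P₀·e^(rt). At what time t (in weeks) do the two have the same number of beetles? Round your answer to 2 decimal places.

t ≈ 11.69 weeks

535·e^(0.191t) = 143·e^(0.3039t)
535/143 = e^((0.3039 − 0.191)t) → ln(3.74126) = 0.1129·t
t = 1.31942 / 0.1129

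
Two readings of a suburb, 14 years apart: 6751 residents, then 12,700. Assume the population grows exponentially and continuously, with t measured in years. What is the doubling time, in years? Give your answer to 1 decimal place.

r = ln(12700/6751) / 14 = ln(1.8812) / 14 ≈ 0.045137 per year
doubling time = ln 2 / |r| = 0.69315 / 0.045137

doubling time ≈ 15.4 years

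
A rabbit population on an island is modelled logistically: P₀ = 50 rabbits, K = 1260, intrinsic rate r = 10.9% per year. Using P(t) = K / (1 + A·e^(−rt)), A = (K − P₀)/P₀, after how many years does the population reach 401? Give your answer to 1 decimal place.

t ≈ 22.2 years

A = (1260 − 50)/50 = 24.2
401 = 1260/(1 + 24.2·e^(−0.109t)) → 1 + 24.2·e^(−0.109t) = 3.14214
e^(−0.109t) = 0.088518 → t = ln(11.29709)/0.109 = 2.42455/0.109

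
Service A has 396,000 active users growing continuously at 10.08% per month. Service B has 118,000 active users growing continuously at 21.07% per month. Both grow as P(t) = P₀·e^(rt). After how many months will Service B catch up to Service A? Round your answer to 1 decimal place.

t ≈ 11.0 months

396000·e^(0.1008t) = 118000·e^(0.2107t)
396000/118000 = e^((0.2107 − 0.1008)t) → ln(3.35593) = 0.1099·t
t = 1.21073 / 0.1099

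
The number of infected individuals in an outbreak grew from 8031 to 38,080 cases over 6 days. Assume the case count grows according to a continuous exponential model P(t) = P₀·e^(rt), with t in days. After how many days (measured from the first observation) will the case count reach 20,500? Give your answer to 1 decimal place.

r = ln(38080/8031) / 6 ≈ 0.259397 per day
t = ln(20500/8031) / r = 0.93712 / 0.259397 ≈ 3.613

t ≈ 3.6 days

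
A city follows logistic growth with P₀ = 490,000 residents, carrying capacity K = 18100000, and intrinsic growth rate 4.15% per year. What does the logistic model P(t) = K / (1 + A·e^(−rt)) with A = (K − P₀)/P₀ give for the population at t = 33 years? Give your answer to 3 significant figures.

≈ 1,790,000 residents

A = (18100000 − 490000)/490000 = 35.93878
P(33) = 18100000 / (1 + 35.93878·e^(−0.0415·33)) = 18100000 / (1 + 35.93878·0.254234)
= 18100000 / 10.13686 ≈ 1785562.74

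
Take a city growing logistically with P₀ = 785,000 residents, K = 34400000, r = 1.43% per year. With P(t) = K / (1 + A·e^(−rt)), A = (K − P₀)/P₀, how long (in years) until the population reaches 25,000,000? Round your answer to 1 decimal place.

A = (34400000 − 785000)/785000 = 42.82166
25000000 = 34400000/(1 + 42.82166·e^(−0.0143t)) → 1 + 42.82166·e^(−0.0143t) = 1.376
e^(−0.0143t) = 0.008781 → t = ln(113.88738)/0.0143 = 4.73521/0.0143

t ≈ 331.1 years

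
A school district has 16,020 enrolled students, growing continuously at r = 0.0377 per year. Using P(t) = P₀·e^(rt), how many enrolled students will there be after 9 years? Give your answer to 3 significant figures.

P(9) = 16020 · e^(0.0377·9) = 16020 · e^(0.3393)
= 16020 · 1.40396 ≈ 22491.51

≈ 22,500 enrolled students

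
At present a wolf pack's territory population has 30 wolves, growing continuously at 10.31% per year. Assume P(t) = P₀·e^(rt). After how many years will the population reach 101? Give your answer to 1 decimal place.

t ≈ 11.8 years

101 = 30 · e^(0.1031·t)
t = ln(101/30) / 0.1031 = ln(3.36667) / 0.1031 = 1.21392 / 0.1031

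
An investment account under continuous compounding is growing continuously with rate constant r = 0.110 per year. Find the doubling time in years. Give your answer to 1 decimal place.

doubling time ≈ 6.3 years

doubling time = ln(2) / |r| = 0.69315 / 0.11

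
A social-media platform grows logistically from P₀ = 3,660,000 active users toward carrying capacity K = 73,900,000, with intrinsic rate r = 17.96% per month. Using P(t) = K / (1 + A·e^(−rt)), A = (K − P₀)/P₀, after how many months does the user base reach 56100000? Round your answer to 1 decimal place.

t ≈ 22.8 months

A = (73900000 − 3660000)/3660000 = 19.19126
56100000 = 73900000/(1 + 19.19126·e^(−0.1796t)) → 1 + 19.19126·e^(−0.1796t) = 1.31729
e^(−0.1796t) = 0.016533 → t = ln(60.4848)/0.1796 = 4.10239/0.1796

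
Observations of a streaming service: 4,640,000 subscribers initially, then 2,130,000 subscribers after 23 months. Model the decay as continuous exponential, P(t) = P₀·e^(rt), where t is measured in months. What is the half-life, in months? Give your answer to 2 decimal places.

half-life ≈ 20.48 months

r = ln(2130000/4640000) / 23 = ln(0.45905) / 23 ≈ -0.033852 per month
half-life = ln 2 / |r| = 0.69315 / 0.033852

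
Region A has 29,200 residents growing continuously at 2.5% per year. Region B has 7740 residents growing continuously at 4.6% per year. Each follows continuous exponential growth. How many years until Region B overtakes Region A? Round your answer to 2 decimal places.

t ≈ 63.23 years

29200·e^(0.025t) = 7740·e^(0.046t)
29200/7740 = e^((0.046 − 0.025)t) → ln(3.77261) = 0.021·t
t = 1.32777 / 0.021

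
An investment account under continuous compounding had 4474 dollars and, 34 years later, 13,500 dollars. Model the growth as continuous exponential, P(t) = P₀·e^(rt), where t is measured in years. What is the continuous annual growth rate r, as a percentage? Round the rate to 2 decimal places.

13500 = 4474 · e^(r·34)
e^(34r) = 13500/4474 = 3.01743
r = ln(3.01743) / 34 = 1.10441 / 34

r ≈ 3.25% per year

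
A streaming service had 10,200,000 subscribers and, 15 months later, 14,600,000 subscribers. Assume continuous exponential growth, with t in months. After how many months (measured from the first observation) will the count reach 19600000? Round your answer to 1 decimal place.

t ≈ 27.3 months

r = ln(14600000/10200000) / 15 ≈ 0.023909 per month
t = ln(19600000/10200000) / r = 0.65314 / 0.023909 ≈ 27.318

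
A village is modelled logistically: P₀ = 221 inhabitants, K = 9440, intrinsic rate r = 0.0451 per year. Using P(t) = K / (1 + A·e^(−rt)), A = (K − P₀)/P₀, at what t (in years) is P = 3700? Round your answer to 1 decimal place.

A = (9440 − 221)/221 = 41.71493
3700 = 9440/(1 + 41.71493·e^(−0.0451t)) → 1 + 41.71493·e^(−0.0451t) = 2.55135
e^(−0.0451t) = 0.037189 → t = ln(26.88942)/0.0451 = 3.29173/0.0451

t ≈ 73.0 years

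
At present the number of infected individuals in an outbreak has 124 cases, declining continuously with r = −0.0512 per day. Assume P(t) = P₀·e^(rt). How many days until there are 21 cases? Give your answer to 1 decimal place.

t ≈ 34.7 days

21 = 124 · e^(-0.0512·t)
t = ln(21/124) / -0.0512 = ln(0.16935) / -0.0512 = -1.77576 / -0.0512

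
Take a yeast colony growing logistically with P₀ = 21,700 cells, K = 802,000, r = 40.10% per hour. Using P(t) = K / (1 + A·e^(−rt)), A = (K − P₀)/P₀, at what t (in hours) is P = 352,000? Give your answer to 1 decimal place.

A = (802000 − 21700)/21700 = 35.95853
352000 = 802000/(1 + 35.95853·e^(−0.401t)) → 1 + 35.95853·e^(−0.401t) = 2.27841
e^(−0.401t) = 0.035552 → t = ln(28.12756)/0.401 = 3.33675/0.401

t ≈ 8.3 hours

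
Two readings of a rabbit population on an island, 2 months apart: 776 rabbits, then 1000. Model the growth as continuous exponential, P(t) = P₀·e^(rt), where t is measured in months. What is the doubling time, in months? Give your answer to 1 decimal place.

r = ln(1000/776) / 2 = ln(1.28866) / 2 ≈ 0.126801 per month
doubling time = ln 2 / |r| = 0.69315 / 0.126801

doubling time ≈ 5.5 months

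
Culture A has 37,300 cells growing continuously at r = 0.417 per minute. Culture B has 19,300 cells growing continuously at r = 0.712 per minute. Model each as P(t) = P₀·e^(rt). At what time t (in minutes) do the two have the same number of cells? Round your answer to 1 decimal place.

37300·e^(0.417t) = 19300·e^(0.712t)
37300/19300 = e^((0.712 − 0.417)t) → ln(1.93264) = 0.295·t
t = 0.65889 / 0.295

t ≈ 2.2 minutes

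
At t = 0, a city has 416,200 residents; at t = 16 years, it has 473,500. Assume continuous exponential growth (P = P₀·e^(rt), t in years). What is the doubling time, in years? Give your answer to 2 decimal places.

doubling time ≈ 85.98 years

r = ln(473500/416200) / 16 = ln(1.13767) / 16 ≈ 0.008062 per year
doubling time = ln 2 / |r| = 0.69315 / 0.008062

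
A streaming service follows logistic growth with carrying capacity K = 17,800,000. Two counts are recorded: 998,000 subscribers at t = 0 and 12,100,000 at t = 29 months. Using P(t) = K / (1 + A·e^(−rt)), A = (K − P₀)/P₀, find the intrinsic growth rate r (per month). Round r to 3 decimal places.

r ≈ 0.123 per month

A = (17800000 − 998000)/998000 = 16.83567
12100000 = 17800000/(1 + 16.83567·e^(−r·29)) → e^(−29r) = (1.47107 − 1)/16.83567 = 0.027981
r = −ln(0.027981)/29 = 3.57624/29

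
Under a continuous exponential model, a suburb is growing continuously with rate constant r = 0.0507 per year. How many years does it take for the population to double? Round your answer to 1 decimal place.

doubling time ≈ 13.7 years

doubling time = ln(2) / |r| = 0.69315 / 0.0507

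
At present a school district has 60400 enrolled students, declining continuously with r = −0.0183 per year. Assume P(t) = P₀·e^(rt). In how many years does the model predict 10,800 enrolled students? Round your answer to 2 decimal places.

t ≈ 94.07 years

10800 = 60400 · e^(-0.0183·t)
t = ln(10800/60400) / -0.0183 = ln(0.17881) / -0.0183 = -1.72144 / -0.0183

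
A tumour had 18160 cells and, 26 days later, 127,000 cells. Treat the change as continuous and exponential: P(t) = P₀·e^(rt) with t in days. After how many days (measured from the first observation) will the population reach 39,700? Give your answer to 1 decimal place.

r = ln(127000/18160) / 26 ≈ 0.074806 per day
t = ln(39700/18160) / r = 0.78213 / 0.074806 ≈ 10.455

t ≈ 10.5 days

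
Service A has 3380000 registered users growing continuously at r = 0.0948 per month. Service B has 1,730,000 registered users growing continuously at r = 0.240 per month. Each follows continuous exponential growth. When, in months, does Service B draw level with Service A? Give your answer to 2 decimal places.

3380000·e^(0.0948t) = 1730000·e^(0.24t)
3380000/1730000 = e^((0.24 − 0.0948)t) → ln(1.95376) = 0.1452·t
t = 0.66975 / 0.1452

t ≈ 4.61 months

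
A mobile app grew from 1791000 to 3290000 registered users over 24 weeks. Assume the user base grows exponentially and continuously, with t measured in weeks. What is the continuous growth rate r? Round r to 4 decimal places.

3290000 = 1791000 · e^(r·24)
e^(24r) = 3290000/1791000 = 1.83696
r = ln(1.83696) / 24 = 0.60811 / 24

r ≈ 0.0253 per week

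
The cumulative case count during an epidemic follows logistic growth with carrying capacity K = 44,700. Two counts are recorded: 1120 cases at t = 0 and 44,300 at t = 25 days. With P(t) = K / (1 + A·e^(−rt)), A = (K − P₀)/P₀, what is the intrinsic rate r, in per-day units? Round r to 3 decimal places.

r ≈ 0.335 per day

A = (44700 − 1120)/1120 = 38.91071
44300 = 44700/(1 + 38.91071·e^(−r·25)) → e^(−25r) = (1.00903 − 1)/38.91071 = 0.000232
r = −ln(0.000232)/25 = 8.36855/25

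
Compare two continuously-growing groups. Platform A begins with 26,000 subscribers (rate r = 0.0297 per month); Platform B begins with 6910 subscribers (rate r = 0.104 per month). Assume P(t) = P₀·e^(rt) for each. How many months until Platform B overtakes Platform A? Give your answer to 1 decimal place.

t ≈ 17.8 months

26000·e^(0.0297t) = 6910·e^(0.104t)
26000/6910 = e^((0.104 − 0.0297)t) → ln(3.76266) = 0.0743·t
t = 1.32513 / 0.0743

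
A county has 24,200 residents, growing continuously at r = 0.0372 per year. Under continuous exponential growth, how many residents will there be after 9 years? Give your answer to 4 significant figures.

P(9) = 24200 · e^(0.0372·9) = 24200 · e^(0.3348)
= 24200 · 1.39766 ≈ 33823.39

≈ 33,820 residents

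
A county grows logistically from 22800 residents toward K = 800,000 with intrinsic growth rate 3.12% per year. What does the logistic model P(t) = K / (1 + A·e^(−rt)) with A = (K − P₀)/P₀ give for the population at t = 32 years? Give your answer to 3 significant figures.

A = (800000 − 22800)/22800 = 34.08772
P(32) = 800000 / (1 + 34.08772·e^(−0.0312·32)) = 800000 / (1 + 34.08772·0.368469)
= 800000 / 13.56025 ≈ 58995.96

≈ 59,000 residents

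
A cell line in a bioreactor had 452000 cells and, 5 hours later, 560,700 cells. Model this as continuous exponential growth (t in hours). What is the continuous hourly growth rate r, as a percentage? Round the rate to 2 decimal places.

560700 = 452000 · e^(r·5)
e^(5r) = 560700/452000 = 1.24049
r = ln(1.24049) / 5 = 0.2155 / 5

r ≈ 4.31% per hour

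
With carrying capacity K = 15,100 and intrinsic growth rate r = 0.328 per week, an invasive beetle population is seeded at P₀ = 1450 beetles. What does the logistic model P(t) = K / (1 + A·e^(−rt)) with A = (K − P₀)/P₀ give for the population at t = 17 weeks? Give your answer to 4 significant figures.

A = (15100 − 1450)/1450 = 9.41379
P(17) = 15100 / (1 + 9.41379·e^(−0.328·17)) = 15100 / (1 + 9.41379·0.003788)
= 15100 / 1.03566 ≈ 14580.12

≈ 14,580 beetles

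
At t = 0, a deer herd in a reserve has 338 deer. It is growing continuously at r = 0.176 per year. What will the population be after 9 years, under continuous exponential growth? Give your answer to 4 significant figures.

≈ 1,648 deer

P(9) = 338 · e^(0.176·9) = 338 · e^(1.584)
= 338 · 4.87441 ≈ 1647.55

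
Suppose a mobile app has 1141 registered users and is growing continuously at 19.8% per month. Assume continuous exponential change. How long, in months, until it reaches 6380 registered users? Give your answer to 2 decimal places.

t ≈ 8.69 months

6380 = 1141 · e^(0.198·t)
t = ln(6380/1141) / 0.198 = ln(5.59159) / 0.198 = 1.72126 / 0.198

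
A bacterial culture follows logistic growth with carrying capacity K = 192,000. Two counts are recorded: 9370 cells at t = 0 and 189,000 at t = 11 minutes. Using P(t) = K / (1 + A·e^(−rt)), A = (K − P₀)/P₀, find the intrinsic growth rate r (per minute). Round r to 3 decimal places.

A = (192000 − 9370)/9370 = 19.49093
189000 = 192000/(1 + 19.49093·e^(−r·11)) → e^(−11r) = (1.01587 − 1)/19.49093 = 0.000814
r = −ln(0.000814)/11 = 7.11308/11

r ≈ 0.647 per minute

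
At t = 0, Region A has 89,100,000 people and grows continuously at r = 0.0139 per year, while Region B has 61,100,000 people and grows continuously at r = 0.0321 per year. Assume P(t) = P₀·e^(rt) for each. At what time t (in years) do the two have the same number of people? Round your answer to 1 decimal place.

89100000·e^(0.0139t) = 61100000·e^(0.0321t)
89100000/61100000 = e^((0.0321 − 0.0139)t) → ln(1.45827) = 0.0182·t
t = 0.37725 / 0.0182

t ≈ 20.7 years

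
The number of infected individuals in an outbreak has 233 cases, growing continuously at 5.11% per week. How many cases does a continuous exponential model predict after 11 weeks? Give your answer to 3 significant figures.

P(11) = 233 · e^(0.0511·11) = 233 · e^(0.5621)
= 233 · 1.75435 ≈ 408.76

≈ 409 cases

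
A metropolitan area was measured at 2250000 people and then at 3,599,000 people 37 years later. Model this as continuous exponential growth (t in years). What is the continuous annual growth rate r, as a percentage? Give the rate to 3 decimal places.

r ≈ 1.270% per year

3599000 = 2250000 · e^(r·37)
e^(37r) = 3599000/2250000 = 1.59956
r = ln(1.59956) / 37 = 0.46973 / 37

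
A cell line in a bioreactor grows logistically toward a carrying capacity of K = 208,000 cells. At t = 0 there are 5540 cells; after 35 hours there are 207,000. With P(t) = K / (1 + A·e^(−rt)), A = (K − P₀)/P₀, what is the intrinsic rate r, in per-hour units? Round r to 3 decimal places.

A = (208000 − 5540)/5540 = 36.54513
207000 = 208000/(1 + 36.54513·e^(−r·35)) → e^(−35r) = (1.00483 − 1)/36.54513 = 0.000132
r = −ln(0.000132)/35 = 8.93127/35

r ≈ 0.255 per hour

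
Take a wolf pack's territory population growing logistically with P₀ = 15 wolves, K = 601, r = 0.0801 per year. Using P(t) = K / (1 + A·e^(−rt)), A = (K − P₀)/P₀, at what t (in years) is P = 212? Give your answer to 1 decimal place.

t ≈ 38.2 years

A = (601 − 15)/15 = 39.06667
212 = 601/(1 + 39.06667·e^(−0.0801t)) → 1 + 39.06667·e^(−0.0801t) = 2.83491
e^(−0.0801t) = 0.046969 → t = ln(21.29083)/0.0801 = 3.05828/0.0801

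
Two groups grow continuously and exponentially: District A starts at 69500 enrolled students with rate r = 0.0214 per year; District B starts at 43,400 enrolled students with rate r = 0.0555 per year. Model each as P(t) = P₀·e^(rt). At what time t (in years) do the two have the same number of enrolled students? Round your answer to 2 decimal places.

t ≈ 13.81 years

69500·e^(0.0214t) = 43400·e^(0.0555t)
69500/43400 = e^((0.0555 − 0.0214)t) → ln(1.60138) = 0.0341·t
t = 0.47087 / 0.0341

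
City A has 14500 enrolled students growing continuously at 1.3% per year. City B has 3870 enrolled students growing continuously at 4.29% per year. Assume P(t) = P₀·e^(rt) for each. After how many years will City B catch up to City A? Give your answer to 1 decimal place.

14500·e^(0.013t) = 3870·e^(0.0429t)
14500/3870 = e^((0.0429 − 0.013)t) → ln(3.74677) = 0.0299·t
t = 1.32089 / 0.0299

t ≈ 44.2 years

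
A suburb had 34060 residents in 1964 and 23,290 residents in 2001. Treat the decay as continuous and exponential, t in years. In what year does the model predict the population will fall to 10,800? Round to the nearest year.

year 2076

r = ln(23290/34060) / 37 = -0.3801/37 ≈ -0.010273 per year
t = ln(10800/34060) / r = -1.14858/-0.010273 ≈ 111.81 years after 1964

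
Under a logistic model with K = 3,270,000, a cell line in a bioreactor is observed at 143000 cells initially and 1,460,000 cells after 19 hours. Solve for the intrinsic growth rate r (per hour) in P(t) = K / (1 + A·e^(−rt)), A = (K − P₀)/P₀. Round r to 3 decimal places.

r ≈ 0.151 per hour

A = (3270000 − 143000)/143000 = 21.86713
1460000 = 3270000/(1 + 21.86713·e^(−r·19)) → e^(−19r) = (2.23973 − 1)/21.86713 = 0.056694
r = −ln(0.056694)/19 = 2.87009/19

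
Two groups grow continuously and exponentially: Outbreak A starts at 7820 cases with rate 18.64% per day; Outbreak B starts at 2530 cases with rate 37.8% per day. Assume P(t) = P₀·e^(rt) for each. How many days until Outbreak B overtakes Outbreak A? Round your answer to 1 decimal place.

t ≈ 5.9 days

7820·e^(0.1864t) = 2530·e^(0.378t)
7820/2530 = e^((0.378 − 0.1864)t) → ln(3.09091) = 0.1916·t
t = 1.12847 / 0.1916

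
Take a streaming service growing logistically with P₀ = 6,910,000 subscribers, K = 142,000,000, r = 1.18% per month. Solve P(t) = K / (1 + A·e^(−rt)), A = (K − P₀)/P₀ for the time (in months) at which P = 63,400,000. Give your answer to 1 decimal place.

A = (142000000 − 6910000)/6910000 = 19.54993
63400000 = 142000000/(1 + 19.54993·e^(−0.0118t)) → 1 + 19.54993·e^(−0.0118t) = 2.23975
e^(−0.0118t) = 0.063414 → t = ln(15.76928)/0.0118 = 2.75806/0.0118

t ≈ 233.7 months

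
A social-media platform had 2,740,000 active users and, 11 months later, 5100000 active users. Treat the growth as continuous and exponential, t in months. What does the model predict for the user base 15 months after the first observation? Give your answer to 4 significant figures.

r = ln(5100000/2740000) / 11 ≈ 0.05648 per month
P(15) = 2740000 · e^(0.05648·15) = 2740000 · 2.33311 ≈ 6392730.54

≈ 6,393,000 active users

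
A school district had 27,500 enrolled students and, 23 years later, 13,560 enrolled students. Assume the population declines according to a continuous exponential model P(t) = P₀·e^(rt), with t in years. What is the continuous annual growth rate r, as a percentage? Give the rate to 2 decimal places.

13560 = 27500 · e^(r·23)
e^(23r) = 13560/27500 = 0.49309
r = ln(0.49309) / 23 = -0.70706 / 23

r ≈ -3.07% per year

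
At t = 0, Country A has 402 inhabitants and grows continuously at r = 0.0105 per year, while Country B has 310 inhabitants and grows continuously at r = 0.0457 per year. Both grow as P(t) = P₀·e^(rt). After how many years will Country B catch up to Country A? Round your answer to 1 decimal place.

t ≈ 7.4 years

402·e^(0.0105t) = 310·e^(0.0457t)
402/310 = e^((0.0457 − 0.0105)t) → ln(1.29677) = 0.0352·t
t = 0.25988 / 0.0352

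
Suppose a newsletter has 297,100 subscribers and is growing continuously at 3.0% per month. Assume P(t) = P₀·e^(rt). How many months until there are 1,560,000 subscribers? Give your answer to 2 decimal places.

t ≈ 55.28 months

1560000 = 297100 · e^(0.03·t)
t = ln(1560000/297100) / 0.03 = ln(5.25076) / 0.03 = 1.65837 / 0.03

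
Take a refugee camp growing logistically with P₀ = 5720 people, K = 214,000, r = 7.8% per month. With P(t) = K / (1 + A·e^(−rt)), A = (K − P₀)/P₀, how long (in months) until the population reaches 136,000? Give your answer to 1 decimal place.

A = (214000 − 5720)/5720 = 36.41259
136000 = 214000/(1 + 36.41259·e^(−0.078t)) → 1 + 36.41259·e^(−0.078t) = 1.57353
e^(−0.078t) = 0.015751 → t = ln(63.48861)/0.078 = 4.15086/0.078

t ≈ 53.2 months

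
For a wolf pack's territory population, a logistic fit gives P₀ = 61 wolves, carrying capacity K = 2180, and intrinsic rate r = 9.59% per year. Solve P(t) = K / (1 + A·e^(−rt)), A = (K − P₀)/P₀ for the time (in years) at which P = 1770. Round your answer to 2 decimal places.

A = (2180 − 61)/61 = 34.7377
1770 = 2180/(1 + 34.7377·e^(−0.0959t)) → 1 + 34.7377·e^(−0.0959t) = 1.23164
e^(−0.0959t) = 0.006668 → t = ln(149.96521)/0.0959 = 5.0104/0.0959

t ≈ 52.25 years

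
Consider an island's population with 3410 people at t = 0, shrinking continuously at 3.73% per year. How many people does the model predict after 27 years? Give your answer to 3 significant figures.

≈ 1,250 people

P(27) = 3410 · e^(-0.0373·27) = 3410 · e^(-1.0071)
= 3410 · 0.36528 ≈ 1245.59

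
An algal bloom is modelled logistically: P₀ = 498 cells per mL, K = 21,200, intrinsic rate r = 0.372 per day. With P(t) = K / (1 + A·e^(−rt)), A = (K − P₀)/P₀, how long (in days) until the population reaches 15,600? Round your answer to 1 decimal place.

A = (21200 − 498)/498 = 41.57028
15600 = 21200/(1 + 41.57028·e^(−0.372t)) → 1 + 41.57028·e^(−0.372t) = 1.35897
e^(−0.372t) = 0.008635 → t = ln(115.80293)/0.372 = 4.75189/0.372

t ≈ 12.8 days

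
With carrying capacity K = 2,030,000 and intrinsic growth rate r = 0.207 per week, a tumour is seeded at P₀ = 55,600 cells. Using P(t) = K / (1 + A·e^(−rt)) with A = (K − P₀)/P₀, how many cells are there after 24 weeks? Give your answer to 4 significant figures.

A = (2030000 − 55600)/55600 = 35.51079
P(24) = 2030000 / (1 + 35.51079·e^(−0.207·24)) = 2030000 / (1 + 35.51079·0.006957)
= 2030000 / 1.24705 ≈ 1627841.33

≈ 1,628,000 cells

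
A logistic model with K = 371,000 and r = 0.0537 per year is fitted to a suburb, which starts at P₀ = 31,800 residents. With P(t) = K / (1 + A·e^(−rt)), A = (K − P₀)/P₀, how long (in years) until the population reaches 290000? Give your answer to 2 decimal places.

A = (371000 − 31800)/31800 = 10.66667
290000 = 371000/(1 + 10.66667·e^(−0.0537t)) → 1 + 10.66667·e^(−0.0537t) = 1.27931
e^(−0.0537t) = 0.026185 → t = ln(38.1893)/0.0537 = 3.64256/0.0537

t ≈ 67.83 years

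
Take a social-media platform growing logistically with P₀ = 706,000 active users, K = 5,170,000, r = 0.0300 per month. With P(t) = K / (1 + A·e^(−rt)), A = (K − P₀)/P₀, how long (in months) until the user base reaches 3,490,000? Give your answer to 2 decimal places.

A = (5170000 − 706000)/706000 = 6.32295
3490000 = 5170000/(1 + 6.32295·e^(−0.03t)) → 1 + 6.32295·e^(−0.03t) = 1.48138
e^(−0.03t) = 0.076131 → t = ln(13.13517)/0.03 = 2.57529/0.03

t ≈ 85.84 months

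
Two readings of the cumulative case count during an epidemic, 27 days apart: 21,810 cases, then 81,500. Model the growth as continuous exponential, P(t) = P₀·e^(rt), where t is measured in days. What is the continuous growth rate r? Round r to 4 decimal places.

81500 = 21810 · e^(r·27)
e^(27r) = 81500/21810 = 3.73682
r = ln(3.73682) / 27 = 1.31823 / 27

r ≈ 0.0488 per day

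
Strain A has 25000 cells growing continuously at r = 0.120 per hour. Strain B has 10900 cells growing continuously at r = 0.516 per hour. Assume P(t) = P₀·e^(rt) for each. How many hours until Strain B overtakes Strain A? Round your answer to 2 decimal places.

t ≈ 2.10 hours

25000·e^(0.12t) = 10900·e^(0.516t)
25000/10900 = e^((0.516 − 0.12)t) → ln(2.29358) = 0.396·t
t = 0.83011 / 0.396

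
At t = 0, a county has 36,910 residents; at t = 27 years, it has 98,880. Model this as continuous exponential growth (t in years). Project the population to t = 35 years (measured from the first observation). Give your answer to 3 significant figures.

≈ 132,000 residents

r = ln(98880/36910) / 27 ≈ 0.036497 per year
P(35) = 36910 · e^(0.036497·35) = 36910 · 3.58731 ≈ 132407.54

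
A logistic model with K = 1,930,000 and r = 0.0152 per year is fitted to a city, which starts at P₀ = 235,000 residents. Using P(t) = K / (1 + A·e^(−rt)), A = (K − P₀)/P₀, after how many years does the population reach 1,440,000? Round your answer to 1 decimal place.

t ≈ 200.9 years

A = (1930000 − 235000)/235000 = 7.21277
1440000 = 1930000/(1 + 7.21277·e^(−0.0152t)) → 1 + 7.21277·e^(−0.0152t) = 1.34028
e^(−0.0152t) = 0.047177 → t = ln(21.1967)/0.0152 = 3.05385/0.0152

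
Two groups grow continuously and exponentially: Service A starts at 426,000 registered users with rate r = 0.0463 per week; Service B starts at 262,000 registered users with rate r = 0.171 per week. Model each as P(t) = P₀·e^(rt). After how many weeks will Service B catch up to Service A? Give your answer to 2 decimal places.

t ≈ 3.90 weeks

426000·e^(0.0463t) = 262000·e^(0.171t)
426000/262000 = e^((0.171 − 0.0463)t) → ln(1.62595) = 0.1247·t
t = 0.48609 / 0.1247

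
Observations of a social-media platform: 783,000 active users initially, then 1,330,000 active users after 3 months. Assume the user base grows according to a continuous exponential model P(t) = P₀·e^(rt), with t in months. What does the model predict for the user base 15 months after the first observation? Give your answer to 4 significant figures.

≈ 11,070,000 active users

r = ln(1330000/783000) / 3 ≈ 0.176601 per month
P(15) = 783000 · e^(0.176601·15) = 783000 · 14.14 ≈ 11071619.62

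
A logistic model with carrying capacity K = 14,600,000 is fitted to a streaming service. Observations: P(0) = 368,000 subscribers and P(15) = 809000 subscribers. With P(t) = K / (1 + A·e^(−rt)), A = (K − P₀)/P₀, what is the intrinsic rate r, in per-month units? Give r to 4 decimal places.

r ≈ 0.0546 per month

A = (14600000 − 368000)/368000 = 38.67391
809000 = 14600000/(1 + 38.67391·e^(−r·15)) → e^(−15r) = (18.04697 − 1)/38.67391 = 0.440787
r = −ln(0.440787)/15 = 0.81919/15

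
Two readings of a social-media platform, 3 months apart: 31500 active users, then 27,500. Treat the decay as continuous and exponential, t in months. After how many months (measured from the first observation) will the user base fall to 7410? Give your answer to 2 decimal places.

t ≈ 31.97 months

r = ln(27500/31500) / 3 ≈ -0.045267 per month
t = ln(7410/31500) / r = -1.44716 / -0.045267 ≈ 31.969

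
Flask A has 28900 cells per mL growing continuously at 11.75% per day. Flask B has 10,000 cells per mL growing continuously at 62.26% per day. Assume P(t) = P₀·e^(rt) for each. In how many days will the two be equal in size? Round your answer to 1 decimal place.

t ≈ 2.1 days

28900·e^(0.1175t) = 10000·e^(0.6226t)
28900/10000 = e^((0.6226 − 0.1175)t) → ln(2.89) = 0.5051·t
t = 1.06126 / 0.5051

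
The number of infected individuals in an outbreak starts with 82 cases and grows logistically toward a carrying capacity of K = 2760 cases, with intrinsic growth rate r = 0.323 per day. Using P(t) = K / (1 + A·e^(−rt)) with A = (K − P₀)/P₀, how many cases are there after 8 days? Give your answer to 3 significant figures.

≈ 797 cases

A = (2760 − 82)/82 = 32.65854
P(8) = 2760 / (1 + 32.65854·e^(−0.323·8)) = 2760 / (1 + 32.65854·0.075472)
= 2760 / 3.46479 ≈ 796.59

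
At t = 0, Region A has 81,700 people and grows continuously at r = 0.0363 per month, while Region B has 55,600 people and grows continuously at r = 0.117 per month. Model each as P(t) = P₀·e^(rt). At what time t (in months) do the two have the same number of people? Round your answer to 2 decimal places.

t ≈ 4.77 months

81700·e^(0.0363t) = 55600·e^(0.117t)
81700/55600 = e^((0.117 − 0.0363)t) → ln(1.46942) = 0.0807·t
t = 0.38487 / 0.0807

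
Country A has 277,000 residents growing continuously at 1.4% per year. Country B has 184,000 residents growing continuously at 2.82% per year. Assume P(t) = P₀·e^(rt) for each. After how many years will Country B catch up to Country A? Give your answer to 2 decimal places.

277000·e^(0.014t) = 184000·e^(0.0282t)
277000/184000 = e^((0.0282 − 0.014)t) → ln(1.50543) = 0.0142·t
t = 0.40908 / 0.0142

t ≈ 28.81 years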